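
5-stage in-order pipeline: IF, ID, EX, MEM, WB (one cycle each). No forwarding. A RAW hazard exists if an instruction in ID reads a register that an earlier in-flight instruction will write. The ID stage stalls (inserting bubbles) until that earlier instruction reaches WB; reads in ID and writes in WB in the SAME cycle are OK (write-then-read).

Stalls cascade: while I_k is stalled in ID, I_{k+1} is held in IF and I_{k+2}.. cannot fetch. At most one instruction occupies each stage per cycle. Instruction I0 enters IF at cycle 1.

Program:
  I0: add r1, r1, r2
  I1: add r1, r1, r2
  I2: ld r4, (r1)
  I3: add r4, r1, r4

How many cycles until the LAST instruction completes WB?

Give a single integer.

I0 add r1 <- r1,r2: IF@1 ID@2 stall=0 (-) EX@3 MEM@4 WB@5
I1 add r1 <- r1,r2: IF@2 ID@3 stall=2 (RAW on I0.r1 (WB@5)) EX@6 MEM@7 WB@8
I2 ld r4 <- r1: IF@3 ID@6 stall=2 (RAW on I1.r1 (WB@8)) EX@9 MEM@10 WB@11
I3 add r4 <- r1,r4: IF@6 ID@9 stall=2 (RAW on I2.r4 (WB@11)) EX@12 MEM@13 WB@14

Answer: 14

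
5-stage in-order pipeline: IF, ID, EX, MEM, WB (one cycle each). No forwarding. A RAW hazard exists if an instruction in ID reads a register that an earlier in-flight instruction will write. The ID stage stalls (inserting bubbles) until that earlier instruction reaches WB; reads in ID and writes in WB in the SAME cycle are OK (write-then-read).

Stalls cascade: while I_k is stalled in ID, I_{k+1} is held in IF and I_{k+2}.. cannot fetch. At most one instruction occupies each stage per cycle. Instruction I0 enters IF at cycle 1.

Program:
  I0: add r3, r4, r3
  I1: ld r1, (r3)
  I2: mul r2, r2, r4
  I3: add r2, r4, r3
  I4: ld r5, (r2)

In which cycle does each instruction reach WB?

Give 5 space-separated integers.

Answer: 5 8 9 10 13

Derivation:
I0 add r3 <- r4,r3: IF@1 ID@2 stall=0 (-) EX@3 MEM@4 WB@5
I1 ld r1 <- r3: IF@2 ID@3 stall=2 (RAW on I0.r3 (WB@5)) EX@6 MEM@7 WB@8
I2 mul r2 <- r2,r4: IF@3 ID@6 stall=0 (-) EX@7 MEM@8 WB@9
I3 add r2 <- r4,r3: IF@6 ID@7 stall=0 (-) EX@8 MEM@9 WB@10
I4 ld r5 <- r2: IF@7 ID@8 stall=2 (RAW on I3.r2 (WB@10)) EX@11 MEM@12 WB@13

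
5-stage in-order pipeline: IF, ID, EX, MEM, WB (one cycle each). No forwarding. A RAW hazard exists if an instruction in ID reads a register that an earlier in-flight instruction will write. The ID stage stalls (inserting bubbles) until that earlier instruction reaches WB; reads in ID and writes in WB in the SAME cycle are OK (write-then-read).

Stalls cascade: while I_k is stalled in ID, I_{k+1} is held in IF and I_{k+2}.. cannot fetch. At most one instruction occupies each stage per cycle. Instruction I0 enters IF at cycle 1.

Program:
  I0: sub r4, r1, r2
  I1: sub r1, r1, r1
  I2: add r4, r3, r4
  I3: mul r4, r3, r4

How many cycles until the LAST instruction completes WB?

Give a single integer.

Answer: 11

Derivation:
I0 sub r4 <- r1,r2: IF@1 ID@2 stall=0 (-) EX@3 MEM@4 WB@5
I1 sub r1 <- r1,r1: IF@2 ID@3 stall=0 (-) EX@4 MEM@5 WB@6
I2 add r4 <- r3,r4: IF@3 ID@4 stall=1 (RAW on I0.r4 (WB@5)) EX@6 MEM@7 WB@8
I3 mul r4 <- r3,r4: IF@4 ID@6 stall=2 (RAW on I2.r4 (WB@8)) EX@9 MEM@10 WB@11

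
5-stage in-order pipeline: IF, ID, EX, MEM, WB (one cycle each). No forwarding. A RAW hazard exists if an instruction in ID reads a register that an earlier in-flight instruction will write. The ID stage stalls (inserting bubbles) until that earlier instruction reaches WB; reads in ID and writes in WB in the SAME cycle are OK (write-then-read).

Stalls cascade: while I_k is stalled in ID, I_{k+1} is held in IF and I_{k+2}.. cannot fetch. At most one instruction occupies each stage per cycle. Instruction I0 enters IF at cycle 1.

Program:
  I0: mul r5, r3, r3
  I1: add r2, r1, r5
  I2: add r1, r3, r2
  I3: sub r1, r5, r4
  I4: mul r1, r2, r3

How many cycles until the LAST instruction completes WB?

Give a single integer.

Answer: 13

Derivation:
I0 mul r5 <- r3,r3: IF@1 ID@2 stall=0 (-) EX@3 MEM@4 WB@5
I1 add r2 <- r1,r5: IF@2 ID@3 stall=2 (RAW on I0.r5 (WB@5)) EX@6 MEM@7 WB@8
I2 add r1 <- r3,r2: IF@3 ID@6 stall=2 (RAW on I1.r2 (WB@8)) EX@9 MEM@10 WB@11
I3 sub r1 <- r5,r4: IF@6 ID@9 stall=0 (-) EX@10 MEM@11 WB@12
I4 mul r1 <- r2,r3: IF@9 ID@10 stall=0 (-) EX@11 MEM@12 WB@13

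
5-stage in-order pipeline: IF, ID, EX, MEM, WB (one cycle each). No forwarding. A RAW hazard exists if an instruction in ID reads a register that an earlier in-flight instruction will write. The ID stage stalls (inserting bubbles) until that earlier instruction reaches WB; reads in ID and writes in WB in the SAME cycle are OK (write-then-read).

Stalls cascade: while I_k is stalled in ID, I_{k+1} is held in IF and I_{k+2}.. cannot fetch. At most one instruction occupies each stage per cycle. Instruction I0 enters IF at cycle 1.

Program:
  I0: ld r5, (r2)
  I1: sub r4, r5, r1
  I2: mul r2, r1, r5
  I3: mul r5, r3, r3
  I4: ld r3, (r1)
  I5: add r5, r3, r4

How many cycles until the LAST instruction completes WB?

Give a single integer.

I0 ld r5 <- r2: IF@1 ID@2 stall=0 (-) EX@3 MEM@4 WB@5
I1 sub r4 <- r5,r1: IF@2 ID@3 stall=2 (RAW on I0.r5 (WB@5)) EX@6 MEM@7 WB@8
I2 mul r2 <- r1,r5: IF@3 ID@6 stall=0 (-) EX@7 MEM@8 WB@9
I3 mul r5 <- r3,r3: IF@6 ID@7 stall=0 (-) EX@8 MEM@9 WB@10
I4 ld r3 <- r1: IF@7 ID@8 stall=0 (-) EX@9 MEM@10 WB@11
I5 add r5 <- r3,r4: IF@8 ID@9 stall=2 (RAW on I4.r3 (WB@11)) EX@12 MEM@13 WB@14

Answer: 14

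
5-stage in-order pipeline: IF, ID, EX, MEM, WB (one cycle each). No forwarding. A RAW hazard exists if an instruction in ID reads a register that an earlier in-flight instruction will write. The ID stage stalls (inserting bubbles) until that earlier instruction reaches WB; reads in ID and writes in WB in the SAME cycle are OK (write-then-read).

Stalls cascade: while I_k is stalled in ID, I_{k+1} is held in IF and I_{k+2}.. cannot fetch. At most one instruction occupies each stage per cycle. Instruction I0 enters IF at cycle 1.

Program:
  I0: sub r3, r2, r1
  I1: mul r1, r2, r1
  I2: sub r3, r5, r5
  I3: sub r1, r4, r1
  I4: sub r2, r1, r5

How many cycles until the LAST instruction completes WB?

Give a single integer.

Answer: 12

Derivation:
I0 sub r3 <- r2,r1: IF@1 ID@2 stall=0 (-) EX@3 MEM@4 WB@5
I1 mul r1 <- r2,r1: IF@2 ID@3 stall=0 (-) EX@4 MEM@5 WB@6
I2 sub r3 <- r5,r5: IF@3 ID@4 stall=0 (-) EX@5 MEM@6 WB@7
I3 sub r1 <- r4,r1: IF@4 ID@5 stall=1 (RAW on I1.r1 (WB@6)) EX@7 MEM@8 WB@9
I4 sub r2 <- r1,r5: IF@5 ID@7 stall=2 (RAW on I3.r1 (WB@9)) EX@10 MEM@11 WB@12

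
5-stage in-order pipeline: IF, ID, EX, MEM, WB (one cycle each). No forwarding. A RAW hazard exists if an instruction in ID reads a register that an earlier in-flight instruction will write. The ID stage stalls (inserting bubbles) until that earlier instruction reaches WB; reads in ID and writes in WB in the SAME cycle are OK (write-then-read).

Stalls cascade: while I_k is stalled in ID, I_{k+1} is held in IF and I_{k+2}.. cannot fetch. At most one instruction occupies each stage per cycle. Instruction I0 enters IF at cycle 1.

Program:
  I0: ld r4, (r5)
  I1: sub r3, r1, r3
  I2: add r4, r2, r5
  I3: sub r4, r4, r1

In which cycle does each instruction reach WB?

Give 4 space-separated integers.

Answer: 5 6 7 10

Derivation:
I0 ld r4 <- r5: IF@1 ID@2 stall=0 (-) EX@3 MEM@4 WB@5
I1 sub r3 <- r1,r3: IF@2 ID@3 stall=0 (-) EX@4 MEM@5 WB@6
I2 add r4 <- r2,r5: IF@3 ID@4 stall=0 (-) EX@5 MEM@6 WB@7
I3 sub r4 <- r4,r1: IF@4 ID@5 stall=2 (RAW on I2.r4 (WB@7)) EX@8 MEM@9 WB@10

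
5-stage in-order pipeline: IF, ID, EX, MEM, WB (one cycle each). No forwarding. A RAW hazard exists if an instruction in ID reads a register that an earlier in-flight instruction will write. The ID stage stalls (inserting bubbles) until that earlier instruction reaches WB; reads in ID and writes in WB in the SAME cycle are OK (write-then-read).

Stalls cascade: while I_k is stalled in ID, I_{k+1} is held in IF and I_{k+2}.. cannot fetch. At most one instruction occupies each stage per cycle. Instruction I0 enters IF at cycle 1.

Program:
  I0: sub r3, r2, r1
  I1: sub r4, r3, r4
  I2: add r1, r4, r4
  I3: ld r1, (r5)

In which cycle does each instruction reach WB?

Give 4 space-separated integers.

Answer: 5 8 11 12

Derivation:
I0 sub r3 <- r2,r1: IF@1 ID@2 stall=0 (-) EX@3 MEM@4 WB@5
I1 sub r4 <- r3,r4: IF@2 ID@3 stall=2 (RAW on I0.r3 (WB@5)) EX@6 MEM@7 WB@8
I2 add r1 <- r4,r4: IF@3 ID@6 stall=2 (RAW on I1.r4 (WB@8)) EX@9 MEM@10 WB@11
I3 ld r1 <- r5: IF@6 ID@9 stall=0 (-) EX@10 MEM@11 WB@12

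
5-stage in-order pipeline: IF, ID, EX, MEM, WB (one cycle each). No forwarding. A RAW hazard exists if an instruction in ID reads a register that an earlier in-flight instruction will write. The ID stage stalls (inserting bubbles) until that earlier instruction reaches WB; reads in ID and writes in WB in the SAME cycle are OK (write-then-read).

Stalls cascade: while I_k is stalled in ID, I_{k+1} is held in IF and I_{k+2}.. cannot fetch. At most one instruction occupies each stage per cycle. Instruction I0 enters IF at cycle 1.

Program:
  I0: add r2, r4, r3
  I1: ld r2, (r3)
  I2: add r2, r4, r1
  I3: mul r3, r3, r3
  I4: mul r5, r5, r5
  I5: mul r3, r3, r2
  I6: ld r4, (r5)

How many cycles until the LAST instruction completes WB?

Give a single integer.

Answer: 12

Derivation:
I0 add r2 <- r4,r3: IF@1 ID@2 stall=0 (-) EX@3 MEM@4 WB@5
I1 ld r2 <- r3: IF@2 ID@3 stall=0 (-) EX@4 MEM@5 WB@6
I2 add r2 <- r4,r1: IF@3 ID@4 stall=0 (-) EX@5 MEM@6 WB@7
I3 mul r3 <- r3,r3: IF@4 ID@5 stall=0 (-) EX@6 MEM@7 WB@8
I4 mul r5 <- r5,r5: IF@5 ID@6 stall=0 (-) EX@7 MEM@8 WB@9
I5 mul r3 <- r3,r2: IF@6 ID@7 stall=1 (RAW on I3.r3 (WB@8)) EX@9 MEM@10 WB@11
I6 ld r4 <- r5: IF@7 ID@9 stall=0 (-) EX@10 MEM@11 WB@12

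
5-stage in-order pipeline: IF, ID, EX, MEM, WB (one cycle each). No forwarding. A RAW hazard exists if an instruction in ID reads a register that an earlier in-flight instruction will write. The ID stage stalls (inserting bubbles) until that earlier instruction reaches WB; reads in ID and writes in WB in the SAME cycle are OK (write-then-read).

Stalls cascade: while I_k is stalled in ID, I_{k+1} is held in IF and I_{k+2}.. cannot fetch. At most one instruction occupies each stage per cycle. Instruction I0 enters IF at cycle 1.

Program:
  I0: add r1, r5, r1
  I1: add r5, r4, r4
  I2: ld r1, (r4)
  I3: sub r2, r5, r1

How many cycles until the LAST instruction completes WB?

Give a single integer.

I0 add r1 <- r5,r1: IF@1 ID@2 stall=0 (-) EX@3 MEM@4 WB@5
I1 add r5 <- r4,r4: IF@2 ID@3 stall=0 (-) EX@4 MEM@5 WB@6
I2 ld r1 <- r4: IF@3 ID@4 stall=0 (-) EX@5 MEM@6 WB@7
I3 sub r2 <- r5,r1: IF@4 ID@5 stall=2 (RAW on I2.r1 (WB@7)) EX@8 MEM@9 WB@10

Answer: 10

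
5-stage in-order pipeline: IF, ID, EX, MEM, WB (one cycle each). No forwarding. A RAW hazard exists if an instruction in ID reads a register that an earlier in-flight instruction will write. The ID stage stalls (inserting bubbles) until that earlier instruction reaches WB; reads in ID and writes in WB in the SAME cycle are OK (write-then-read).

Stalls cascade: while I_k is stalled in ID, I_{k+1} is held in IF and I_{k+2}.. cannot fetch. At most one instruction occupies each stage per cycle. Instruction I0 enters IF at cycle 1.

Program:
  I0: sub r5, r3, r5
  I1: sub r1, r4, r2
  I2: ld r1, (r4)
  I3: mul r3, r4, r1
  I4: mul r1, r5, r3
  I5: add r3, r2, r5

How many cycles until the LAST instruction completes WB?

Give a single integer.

I0 sub r5 <- r3,r5: IF@1 ID@2 stall=0 (-) EX@3 MEM@4 WB@5
I1 sub r1 <- r4,r2: IF@2 ID@3 stall=0 (-) EX@4 MEM@5 WB@6
I2 ld r1 <- r4: IF@3 ID@4 stall=0 (-) EX@5 MEM@6 WB@7
I3 mul r3 <- r4,r1: IF@4 ID@5 stall=2 (RAW on I2.r1 (WB@7)) EX@8 MEM@9 WB@10
I4 mul r1 <- r5,r3: IF@5 ID@8 stall=2 (RAW on I3.r3 (WB@10)) EX@11 MEM@12 WB@13
I5 add r3 <- r2,r5: IF@8 ID@11 stall=0 (-) EX@12 MEM@13 WB@14

Answer: 14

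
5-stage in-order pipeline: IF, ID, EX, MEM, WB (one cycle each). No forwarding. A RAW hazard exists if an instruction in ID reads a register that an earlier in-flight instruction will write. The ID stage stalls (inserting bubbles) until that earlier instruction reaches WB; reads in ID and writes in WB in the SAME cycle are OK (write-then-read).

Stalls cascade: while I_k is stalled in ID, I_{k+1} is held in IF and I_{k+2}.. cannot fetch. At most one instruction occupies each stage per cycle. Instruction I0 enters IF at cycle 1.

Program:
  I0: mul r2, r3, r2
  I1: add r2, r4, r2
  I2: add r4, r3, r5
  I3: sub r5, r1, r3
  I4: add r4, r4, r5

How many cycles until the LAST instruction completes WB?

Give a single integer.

Answer: 13

Derivation:
I0 mul r2 <- r3,r2: IF@1 ID@2 stall=0 (-) EX@3 MEM@4 WB@5
I1 add r2 <- r4,r2: IF@2 ID@3 stall=2 (RAW on I0.r2 (WB@5)) EX@6 MEM@7 WB@8
I2 add r4 <- r3,r5: IF@3 ID@6 stall=0 (-) EX@7 MEM@8 WB@9
I3 sub r5 <- r1,r3: IF@6 ID@7 stall=0 (-) EX@8 MEM@9 WB@10
I4 add r4 <- r4,r5: IF@7 ID@8 stall=2 (RAW on I3.r5 (WB@10)) EX@11 MEM@12 WB@13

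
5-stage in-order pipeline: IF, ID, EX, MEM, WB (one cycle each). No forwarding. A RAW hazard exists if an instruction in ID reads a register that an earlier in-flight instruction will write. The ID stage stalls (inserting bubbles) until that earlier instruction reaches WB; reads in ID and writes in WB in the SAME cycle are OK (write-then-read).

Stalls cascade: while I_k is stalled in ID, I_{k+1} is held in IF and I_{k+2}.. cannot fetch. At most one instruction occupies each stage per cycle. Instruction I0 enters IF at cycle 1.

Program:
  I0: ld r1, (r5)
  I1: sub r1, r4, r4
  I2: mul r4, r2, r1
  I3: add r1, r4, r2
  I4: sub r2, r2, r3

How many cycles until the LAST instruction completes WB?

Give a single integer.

I0 ld r1 <- r5: IF@1 ID@2 stall=0 (-) EX@3 MEM@4 WB@5
I1 sub r1 <- r4,r4: IF@2 ID@3 stall=0 (-) EX@4 MEM@5 WB@6
I2 mul r4 <- r2,r1: IF@3 ID@4 stall=2 (RAW on I1.r1 (WB@6)) EX@7 MEM@8 WB@9
I3 add r1 <- r4,r2: IF@4 ID@7 stall=2 (RAW on I2.r4 (WB@9)) EX@10 MEM@11 WB@12
I4 sub r2 <- r2,r3: IF@7 ID@10 stall=0 (-) EX@11 MEM@12 WB@13

Answer: 13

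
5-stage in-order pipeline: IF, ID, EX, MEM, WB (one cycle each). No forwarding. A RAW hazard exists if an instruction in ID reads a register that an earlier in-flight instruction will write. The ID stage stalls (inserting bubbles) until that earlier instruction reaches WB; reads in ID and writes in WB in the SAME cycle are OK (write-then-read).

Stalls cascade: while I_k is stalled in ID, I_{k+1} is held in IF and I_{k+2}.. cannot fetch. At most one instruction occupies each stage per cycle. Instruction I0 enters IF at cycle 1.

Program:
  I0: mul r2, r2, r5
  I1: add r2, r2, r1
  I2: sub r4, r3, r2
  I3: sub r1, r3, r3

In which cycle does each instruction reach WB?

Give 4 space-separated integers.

I0 mul r2 <- r2,r5: IF@1 ID@2 stall=0 (-) EX@3 MEM@4 WB@5
I1 add r2 <- r2,r1: IF@2 ID@3 stall=2 (RAW on I0.r2 (WB@5)) EX@6 MEM@7 WB@8
I2 sub r4 <- r3,r2: IF@3 ID@6 stall=2 (RAW on I1.r2 (WB@8)) EX@9 MEM@10 WB@11
I3 sub r1 <- r3,r3: IF@6 ID@9 stall=0 (-) EX@10 MEM@11 WB@12

Answer: 5 8 11 12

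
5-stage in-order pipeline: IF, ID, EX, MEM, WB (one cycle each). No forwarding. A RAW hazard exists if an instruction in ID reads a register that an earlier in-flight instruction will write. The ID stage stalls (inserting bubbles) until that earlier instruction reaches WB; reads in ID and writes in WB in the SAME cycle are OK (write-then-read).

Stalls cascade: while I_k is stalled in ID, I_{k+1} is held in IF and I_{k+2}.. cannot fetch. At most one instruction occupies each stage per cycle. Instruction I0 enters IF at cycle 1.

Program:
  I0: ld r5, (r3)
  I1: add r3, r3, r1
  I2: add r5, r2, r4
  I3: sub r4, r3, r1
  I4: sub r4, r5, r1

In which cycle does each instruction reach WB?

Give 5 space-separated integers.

I0 ld r5 <- r3: IF@1 ID@2 stall=0 (-) EX@3 MEM@4 WB@5
I1 add r3 <- r3,r1: IF@2 ID@3 stall=0 (-) EX@4 MEM@5 WB@6
I2 add r5 <- r2,r4: IF@3 ID@4 stall=0 (-) EX@5 MEM@6 WB@7
I3 sub r4 <- r3,r1: IF@4 ID@5 stall=1 (RAW on I1.r3 (WB@6)) EX@7 MEM@8 WB@9
I4 sub r4 <- r5,r1: IF@5 ID@7 stall=0 (-) EX@8 MEM@9 WB@10

Answer: 5 6 7 9 10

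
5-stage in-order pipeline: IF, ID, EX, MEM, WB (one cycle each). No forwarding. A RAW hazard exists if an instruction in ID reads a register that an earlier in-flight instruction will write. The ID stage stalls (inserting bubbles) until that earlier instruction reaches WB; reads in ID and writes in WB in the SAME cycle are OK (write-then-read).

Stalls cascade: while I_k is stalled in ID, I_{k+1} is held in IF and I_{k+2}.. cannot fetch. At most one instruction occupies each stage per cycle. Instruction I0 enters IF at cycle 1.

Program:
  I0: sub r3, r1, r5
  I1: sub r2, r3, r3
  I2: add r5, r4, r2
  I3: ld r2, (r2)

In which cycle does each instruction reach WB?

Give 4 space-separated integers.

Answer: 5 8 11 12

Derivation:
I0 sub r3 <- r1,r5: IF@1 ID@2 stall=0 (-) EX@3 MEM@4 WB@5
I1 sub r2 <- r3,r3: IF@2 ID@3 stall=2 (RAW on I0.r3 (WB@5)) EX@6 MEM@7 WB@8
I2 add r5 <- r4,r2: IF@3 ID@6 stall=2 (RAW on I1.r2 (WB@8)) EX@9 MEM@10 WB@11
I3 ld r2 <- r2: IF@6 ID@9 stall=0 (-) EX@10 MEM@11 WB@12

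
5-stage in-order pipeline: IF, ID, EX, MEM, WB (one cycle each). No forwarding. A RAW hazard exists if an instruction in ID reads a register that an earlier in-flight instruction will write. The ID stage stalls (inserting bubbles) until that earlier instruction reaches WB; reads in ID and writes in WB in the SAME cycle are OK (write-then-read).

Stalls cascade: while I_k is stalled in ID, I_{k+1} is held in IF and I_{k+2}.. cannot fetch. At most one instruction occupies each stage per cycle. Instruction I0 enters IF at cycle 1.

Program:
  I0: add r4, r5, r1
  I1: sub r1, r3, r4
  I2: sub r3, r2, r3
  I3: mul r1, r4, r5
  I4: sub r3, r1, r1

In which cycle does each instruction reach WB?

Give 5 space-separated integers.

I0 add r4 <- r5,r1: IF@1 ID@2 stall=0 (-) EX@3 MEM@4 WB@5
I1 sub r1 <- r3,r4: IF@2 ID@3 stall=2 (RAW on I0.r4 (WB@5)) EX@6 MEM@7 WB@8
I2 sub r3 <- r2,r3: IF@3 ID@6 stall=0 (-) EX@7 MEM@8 WB@9
I3 mul r1 <- r4,r5: IF@6 ID@7 stall=0 (-) EX@8 MEM@9 WB@10
I4 sub r3 <- r1,r1: IF@7 ID@8 stall=2 (RAW on I3.r1 (WB@10)) EX@11 MEM@12 WB@13

Answer: 5 8 9 10 13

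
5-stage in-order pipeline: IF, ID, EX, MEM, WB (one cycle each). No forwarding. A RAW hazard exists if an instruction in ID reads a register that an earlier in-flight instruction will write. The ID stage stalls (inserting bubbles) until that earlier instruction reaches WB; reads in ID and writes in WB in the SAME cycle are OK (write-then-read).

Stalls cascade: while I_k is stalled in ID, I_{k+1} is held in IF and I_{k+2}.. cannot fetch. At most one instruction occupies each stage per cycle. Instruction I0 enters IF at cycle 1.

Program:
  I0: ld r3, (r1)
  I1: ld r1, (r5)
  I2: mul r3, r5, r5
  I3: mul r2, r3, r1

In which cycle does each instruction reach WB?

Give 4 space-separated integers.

Answer: 5 6 7 10

Derivation:
I0 ld r3 <- r1: IF@1 ID@2 stall=0 (-) EX@3 MEM@4 WB@5
I1 ld r1 <- r5: IF@2 ID@3 stall=0 (-) EX@4 MEM@5 WB@6
I2 mul r3 <- r5,r5: IF@3 ID@4 stall=0 (-) EX@5 MEM@6 WB@7
I3 mul r2 <- r3,r1: IF@4 ID@5 stall=2 (RAW on I2.r3 (WB@7)) EX@8 MEM@9 WB@10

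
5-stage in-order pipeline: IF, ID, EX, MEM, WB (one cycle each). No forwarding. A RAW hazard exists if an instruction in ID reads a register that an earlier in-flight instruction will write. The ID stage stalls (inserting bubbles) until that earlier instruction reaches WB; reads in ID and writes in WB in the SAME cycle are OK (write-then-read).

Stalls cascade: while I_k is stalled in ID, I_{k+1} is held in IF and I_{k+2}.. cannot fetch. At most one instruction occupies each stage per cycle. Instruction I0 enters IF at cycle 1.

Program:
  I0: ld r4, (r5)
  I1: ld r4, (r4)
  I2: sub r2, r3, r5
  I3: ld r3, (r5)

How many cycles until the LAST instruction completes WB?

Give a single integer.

Answer: 10

Derivation:
I0 ld r4 <- r5: IF@1 ID@2 stall=0 (-) EX@3 MEM@4 WB@5
I1 ld r4 <- r4: IF@2 ID@3 stall=2 (RAW on I0.r4 (WB@5)) EX@6 MEM@7 WB@8
I2 sub r2 <- r3,r5: IF@3 ID@6 stall=0 (-) EX@7 MEM@8 WB@9
I3 ld r3 <- r5: IF@6 ID@7 stall=0 (-) EX@8 MEM@9 WB@10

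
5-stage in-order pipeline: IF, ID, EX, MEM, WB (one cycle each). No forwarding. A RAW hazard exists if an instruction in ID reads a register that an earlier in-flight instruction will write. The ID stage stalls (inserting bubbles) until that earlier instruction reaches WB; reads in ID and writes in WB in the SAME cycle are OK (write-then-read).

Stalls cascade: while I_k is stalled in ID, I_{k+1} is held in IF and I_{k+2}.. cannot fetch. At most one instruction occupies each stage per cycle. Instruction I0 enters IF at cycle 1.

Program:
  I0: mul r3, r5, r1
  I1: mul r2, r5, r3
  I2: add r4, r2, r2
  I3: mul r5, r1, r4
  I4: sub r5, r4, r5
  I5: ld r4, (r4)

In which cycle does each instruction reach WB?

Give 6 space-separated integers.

I0 mul r3 <- r5,r1: IF@1 ID@2 stall=0 (-) EX@3 MEM@4 WB@5
I1 mul r2 <- r5,r3: IF@2 ID@3 stall=2 (RAW on I0.r3 (WB@5)) EX@6 MEM@7 WB@8
I2 add r4 <- r2,r2: IF@3 ID@6 stall=2 (RAW on I1.r2 (WB@8)) EX@9 MEM@10 WB@11
I3 mul r5 <- r1,r4: IF@6 ID@9 stall=2 (RAW on I2.r4 (WB@11)) EX@12 MEM@13 WB@14
I4 sub r5 <- r4,r5: IF@9 ID@12 stall=2 (RAW on I3.r5 (WB@14)) EX@15 MEM@16 WB@17
I5 ld r4 <- r4: IF@12 ID@15 stall=0 (-) EX@16 MEM@17 WB@18

Answer: 5 8 11 14 17 18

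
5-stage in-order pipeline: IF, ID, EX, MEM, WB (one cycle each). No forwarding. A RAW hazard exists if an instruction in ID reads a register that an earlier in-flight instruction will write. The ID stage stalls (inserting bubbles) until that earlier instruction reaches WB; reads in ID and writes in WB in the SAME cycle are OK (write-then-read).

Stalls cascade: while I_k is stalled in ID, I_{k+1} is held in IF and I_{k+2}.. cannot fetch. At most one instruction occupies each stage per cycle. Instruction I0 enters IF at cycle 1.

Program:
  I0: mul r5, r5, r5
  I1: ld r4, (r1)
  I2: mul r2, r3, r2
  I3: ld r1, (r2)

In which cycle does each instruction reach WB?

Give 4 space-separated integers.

I0 mul r5 <- r5,r5: IF@1 ID@2 stall=0 (-) EX@3 MEM@4 WB@5
I1 ld r4 <- r1: IF@2 ID@3 stall=0 (-) EX@4 MEM@5 WB@6
I2 mul r2 <- r3,r2: IF@3 ID@4 stall=0 (-) EX@5 MEM@6 WB@7
I3 ld r1 <- r2: IF@4 ID@5 stall=2 (RAW on I2.r2 (WB@7)) EX@8 MEM@9 WB@10

Answer: 5 6 7 10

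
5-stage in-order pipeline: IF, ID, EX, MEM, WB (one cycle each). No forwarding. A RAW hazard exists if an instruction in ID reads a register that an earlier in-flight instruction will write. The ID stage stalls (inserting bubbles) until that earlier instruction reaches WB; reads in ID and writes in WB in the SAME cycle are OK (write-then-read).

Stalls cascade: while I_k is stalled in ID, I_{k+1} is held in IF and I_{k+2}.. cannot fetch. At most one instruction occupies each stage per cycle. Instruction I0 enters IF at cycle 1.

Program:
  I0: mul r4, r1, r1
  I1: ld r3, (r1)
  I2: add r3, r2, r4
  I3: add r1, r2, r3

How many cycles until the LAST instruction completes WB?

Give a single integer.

I0 mul r4 <- r1,r1: IF@1 ID@2 stall=0 (-) EX@3 MEM@4 WB@5
I1 ld r3 <- r1: IF@2 ID@3 stall=0 (-) EX@4 MEM@5 WB@6
I2 add r3 <- r2,r4: IF@3 ID@4 stall=1 (RAW on I0.r4 (WB@5)) EX@6 MEM@7 WB@8
I3 add r1 <- r2,r3: IF@4 ID@6 stall=2 (RAW on I2.r3 (WB@8)) EX@9 MEM@10 WB@11

Answer: 11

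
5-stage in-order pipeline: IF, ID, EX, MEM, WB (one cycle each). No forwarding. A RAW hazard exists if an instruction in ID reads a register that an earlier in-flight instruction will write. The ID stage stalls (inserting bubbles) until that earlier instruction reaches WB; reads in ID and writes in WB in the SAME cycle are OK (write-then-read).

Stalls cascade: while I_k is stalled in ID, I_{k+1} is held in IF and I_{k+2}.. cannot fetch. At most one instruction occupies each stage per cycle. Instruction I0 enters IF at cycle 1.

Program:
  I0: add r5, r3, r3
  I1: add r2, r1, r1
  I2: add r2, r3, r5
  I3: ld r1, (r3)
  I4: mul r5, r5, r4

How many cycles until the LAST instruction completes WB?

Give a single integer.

Answer: 10

Derivation:
I0 add r5 <- r3,r3: IF@1 ID@2 stall=0 (-) EX@3 MEM@4 WB@5
I1 add r2 <- r1,r1: IF@2 ID@3 stall=0 (-) EX@4 MEM@5 WB@6
I2 add r2 <- r3,r5: IF@3 ID@4 stall=1 (RAW on I0.r5 (WB@5)) EX@6 MEM@7 WB@8
I3 ld r1 <- r3: IF@4 ID@6 stall=0 (-) EX@7 MEM@8 WB@9
I4 mul r5 <- r5,r4: IF@6 ID@7 stall=0 (-) EX@8 MEM@9 WB@10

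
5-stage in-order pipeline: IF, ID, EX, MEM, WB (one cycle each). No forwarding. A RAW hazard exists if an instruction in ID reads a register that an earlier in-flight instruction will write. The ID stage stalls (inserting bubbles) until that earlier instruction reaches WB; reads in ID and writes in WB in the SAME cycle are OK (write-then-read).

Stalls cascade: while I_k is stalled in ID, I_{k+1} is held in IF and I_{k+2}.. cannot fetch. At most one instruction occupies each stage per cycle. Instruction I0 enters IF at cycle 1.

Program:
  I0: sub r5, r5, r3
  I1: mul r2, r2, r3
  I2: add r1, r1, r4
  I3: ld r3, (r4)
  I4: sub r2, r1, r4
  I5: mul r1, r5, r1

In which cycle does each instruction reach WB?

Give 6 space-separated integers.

I0 sub r5 <- r5,r3: IF@1 ID@2 stall=0 (-) EX@3 MEM@4 WB@5
I1 mul r2 <- r2,r3: IF@2 ID@3 stall=0 (-) EX@4 MEM@5 WB@6
I2 add r1 <- r1,r4: IF@3 ID@4 stall=0 (-) EX@5 MEM@6 WB@7
I3 ld r3 <- r4: IF@4 ID@5 stall=0 (-) EX@6 MEM@7 WB@8
I4 sub r2 <- r1,r4: IF@5 ID@6 stall=1 (RAW on I2.r1 (WB@7)) EX@8 MEM@9 WB@10
I5 mul r1 <- r5,r1: IF@6 ID@8 stall=0 (-) EX@9 MEM@10 WB@11

Answer: 5 6 7 8 10 11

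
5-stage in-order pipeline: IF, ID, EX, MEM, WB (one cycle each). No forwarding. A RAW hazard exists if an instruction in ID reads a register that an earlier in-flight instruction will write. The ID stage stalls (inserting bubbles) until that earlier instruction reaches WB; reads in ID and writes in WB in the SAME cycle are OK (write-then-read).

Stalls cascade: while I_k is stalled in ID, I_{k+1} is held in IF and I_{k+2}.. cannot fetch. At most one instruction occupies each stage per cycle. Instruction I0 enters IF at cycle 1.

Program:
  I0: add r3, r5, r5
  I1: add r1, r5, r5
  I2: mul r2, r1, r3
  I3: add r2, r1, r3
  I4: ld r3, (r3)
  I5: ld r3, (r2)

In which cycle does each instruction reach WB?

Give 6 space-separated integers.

I0 add r3 <- r5,r5: IF@1 ID@2 stall=0 (-) EX@3 MEM@4 WB@5
I1 add r1 <- r5,r5: IF@2 ID@3 stall=0 (-) EX@4 MEM@5 WB@6
I2 mul r2 <- r1,r3: IF@3 ID@4 stall=2 (RAW on I1.r1 (WB@6)) EX@7 MEM@8 WB@9
I3 add r2 <- r1,r3: IF@4 ID@7 stall=0 (-) EX@8 MEM@9 WB@10
I4 ld r3 <- r3: IF@7 ID@8 stall=0 (-) EX@9 MEM@10 WB@11
I5 ld r3 <- r2: IF@8 ID@9 stall=1 (RAW on I3.r2 (WB@10)) EX@11 MEM@12 WB@13

Answer: 5 6 9 10 11 13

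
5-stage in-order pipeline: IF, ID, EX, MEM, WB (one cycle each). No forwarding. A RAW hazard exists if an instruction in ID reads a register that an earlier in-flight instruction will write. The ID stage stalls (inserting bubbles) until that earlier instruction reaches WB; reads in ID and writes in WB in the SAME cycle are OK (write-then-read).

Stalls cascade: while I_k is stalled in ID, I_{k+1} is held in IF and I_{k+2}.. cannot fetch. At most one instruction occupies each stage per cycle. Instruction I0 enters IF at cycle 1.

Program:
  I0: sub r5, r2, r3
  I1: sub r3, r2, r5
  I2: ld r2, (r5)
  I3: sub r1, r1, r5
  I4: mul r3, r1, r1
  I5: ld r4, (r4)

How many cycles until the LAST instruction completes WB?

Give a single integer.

Answer: 14

Derivation:
I0 sub r5 <- r2,r3: IF@1 ID@2 stall=0 (-) EX@3 MEM@4 WB@5
I1 sub r3 <- r2,r5: IF@2 ID@3 stall=2 (RAW on I0.r5 (WB@5)) EX@6 MEM@7 WB@8
I2 ld r2 <- r5: IF@3 ID@6 stall=0 (-) EX@7 MEM@8 WB@9
I3 sub r1 <- r1,r5: IF@6 ID@7 stall=0 (-) EX@8 MEM@9 WB@10
I4 mul r3 <- r1,r1: IF@7 ID@8 stall=2 (RAW on I3.r1 (WB@10)) EX@11 MEM@12 WB@13
I5 ld r4 <- r4: IF@8 ID@11 stall=0 (-) EX@12 MEM@13 WB@14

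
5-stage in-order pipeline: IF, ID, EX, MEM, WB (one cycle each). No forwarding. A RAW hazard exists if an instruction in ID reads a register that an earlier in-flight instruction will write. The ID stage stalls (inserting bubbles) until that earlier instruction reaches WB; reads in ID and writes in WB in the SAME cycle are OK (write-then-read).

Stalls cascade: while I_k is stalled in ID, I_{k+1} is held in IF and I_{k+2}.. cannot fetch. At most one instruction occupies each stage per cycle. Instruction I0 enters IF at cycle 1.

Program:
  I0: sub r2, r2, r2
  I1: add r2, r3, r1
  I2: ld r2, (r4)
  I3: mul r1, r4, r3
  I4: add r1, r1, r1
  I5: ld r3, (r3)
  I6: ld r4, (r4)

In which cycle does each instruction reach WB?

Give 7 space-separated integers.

I0 sub r2 <- r2,r2: IF@1 ID@2 stall=0 (-) EX@3 MEM@4 WB@5
I1 add r2 <- r3,r1: IF@2 ID@3 stall=0 (-) EX@4 MEM@5 WB@6
I2 ld r2 <- r4: IF@3 ID@4 stall=0 (-) EX@5 MEM@6 WB@7
I3 mul r1 <- r4,r3: IF@4 ID@5 stall=0 (-) EX@6 MEM@7 WB@8
I4 add r1 <- r1,r1: IF@5 ID@6 stall=2 (RAW on I3.r1 (WB@8)) EX@9 MEM@10 WB@11
I5 ld r3 <- r3: IF@6 ID@9 stall=0 (-) EX@10 MEM@11 WB@12
I6 ld r4 <- r4: IF@9 ID@10 stall=0 (-) EX@11 MEM@12 WB@13

Answer: 5 6 7 8 11 12 13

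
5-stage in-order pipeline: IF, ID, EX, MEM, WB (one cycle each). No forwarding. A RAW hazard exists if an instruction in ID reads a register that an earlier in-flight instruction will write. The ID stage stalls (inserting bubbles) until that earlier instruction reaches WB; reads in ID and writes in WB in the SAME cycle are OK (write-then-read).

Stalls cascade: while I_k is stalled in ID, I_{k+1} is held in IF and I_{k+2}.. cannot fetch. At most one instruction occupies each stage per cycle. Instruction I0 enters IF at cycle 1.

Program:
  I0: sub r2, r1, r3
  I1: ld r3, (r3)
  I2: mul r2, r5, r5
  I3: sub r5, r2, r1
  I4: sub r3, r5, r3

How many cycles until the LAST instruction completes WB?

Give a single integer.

I0 sub r2 <- r1,r3: IF@1 ID@2 stall=0 (-) EX@3 MEM@4 WB@5
I1 ld r3 <- r3: IF@2 ID@3 stall=0 (-) EX@4 MEM@5 WB@6
I2 mul r2 <- r5,r5: IF@3 ID@4 stall=0 (-) EX@5 MEM@6 WB@7
I3 sub r5 <- r2,r1: IF@4 ID@5 stall=2 (RAW on I2.r2 (WB@7)) EX@8 MEM@9 WB@10
I4 sub r3 <- r5,r3: IF@5 ID@8 stall=2 (RAW on I3.r5 (WB@10)) EX@11 MEM@12 WB@13

Answer: 13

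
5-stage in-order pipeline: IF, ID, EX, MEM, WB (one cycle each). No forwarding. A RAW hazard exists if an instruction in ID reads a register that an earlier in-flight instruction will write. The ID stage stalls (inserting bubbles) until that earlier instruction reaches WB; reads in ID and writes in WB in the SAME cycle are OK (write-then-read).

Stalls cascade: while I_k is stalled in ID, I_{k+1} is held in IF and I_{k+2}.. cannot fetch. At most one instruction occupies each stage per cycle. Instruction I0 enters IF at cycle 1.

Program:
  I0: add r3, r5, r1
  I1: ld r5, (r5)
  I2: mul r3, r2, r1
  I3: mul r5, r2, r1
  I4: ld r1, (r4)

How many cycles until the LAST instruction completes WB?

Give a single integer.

I0 add r3 <- r5,r1: IF@1 ID@2 stall=0 (-) EX@3 MEM@4 WB@5
I1 ld r5 <- r5: IF@2 ID@3 stall=0 (-) EX@4 MEM@5 WB@6
I2 mul r3 <- r2,r1: IF@3 ID@4 stall=0 (-) EX@5 MEM@6 WB@7
I3 mul r5 <- r2,r1: IF@4 ID@5 stall=0 (-) EX@6 MEM@7 WB@8
I4 ld r1 <- r4: IF@5 ID@6 stall=0 (-) EX@7 MEM@8 WB@9

Answer: 9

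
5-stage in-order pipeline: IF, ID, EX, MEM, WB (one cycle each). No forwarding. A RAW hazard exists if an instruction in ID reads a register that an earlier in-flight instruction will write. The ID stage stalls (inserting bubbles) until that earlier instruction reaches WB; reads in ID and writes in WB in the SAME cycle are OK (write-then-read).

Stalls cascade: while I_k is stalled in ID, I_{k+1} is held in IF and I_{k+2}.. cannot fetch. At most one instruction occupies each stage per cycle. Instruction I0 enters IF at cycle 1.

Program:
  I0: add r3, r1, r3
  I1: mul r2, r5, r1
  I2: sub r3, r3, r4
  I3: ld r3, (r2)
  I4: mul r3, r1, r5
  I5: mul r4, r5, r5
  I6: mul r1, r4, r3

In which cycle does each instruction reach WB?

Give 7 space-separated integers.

Answer: 5 6 8 9 10 11 14

Derivation:
I0 add r3 <- r1,r3: IF@1 ID@2 stall=0 (-) EX@3 MEM@4 WB@5
I1 mul r2 <- r5,r1: IF@2 ID@3 stall=0 (-) EX@4 MEM@5 WB@6
I2 sub r3 <- r3,r4: IF@3 ID@4 stall=1 (RAW on I0.r3 (WB@5)) EX@6 MEM@7 WB@8
I3 ld r3 <- r2: IF@4 ID@6 stall=0 (-) EX@7 MEM@8 WB@9
I4 mul r3 <- r1,r5: IF@6 ID@7 stall=0 (-) EX@8 MEM@9 WB@10
I5 mul r4 <- r5,r5: IF@7 ID@8 stall=0 (-) EX@9 MEM@10 WB@11
I6 mul r1 <- r4,r3: IF@8 ID@9 stall=2 (RAW on I5.r4 (WB@11)) EX@12 MEM@13 WB@14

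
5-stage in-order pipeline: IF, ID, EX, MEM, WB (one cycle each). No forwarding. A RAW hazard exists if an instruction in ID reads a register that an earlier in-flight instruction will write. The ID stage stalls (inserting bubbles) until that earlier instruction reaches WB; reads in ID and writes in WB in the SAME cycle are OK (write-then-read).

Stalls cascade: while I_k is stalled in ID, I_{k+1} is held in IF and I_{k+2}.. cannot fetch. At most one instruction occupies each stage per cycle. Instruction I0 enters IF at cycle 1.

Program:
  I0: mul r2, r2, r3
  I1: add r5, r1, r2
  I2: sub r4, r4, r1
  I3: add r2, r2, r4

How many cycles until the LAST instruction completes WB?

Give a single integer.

Answer: 12

Derivation:
I0 mul r2 <- r2,r3: IF@1 ID@2 stall=0 (-) EX@3 MEM@4 WB@5
I1 add r5 <- r1,r2: IF@2 ID@3 stall=2 (RAW on I0.r2 (WB@5)) EX@6 MEM@7 WB@8
I2 sub r4 <- r4,r1: IF@3 ID@6 stall=0 (-) EX@7 MEM@8 WB@9
I3 add r2 <- r2,r4: IF@6 ID@7 stall=2 (RAW on I2.r4 (WB@9)) EX@10 MEM@11 WB@12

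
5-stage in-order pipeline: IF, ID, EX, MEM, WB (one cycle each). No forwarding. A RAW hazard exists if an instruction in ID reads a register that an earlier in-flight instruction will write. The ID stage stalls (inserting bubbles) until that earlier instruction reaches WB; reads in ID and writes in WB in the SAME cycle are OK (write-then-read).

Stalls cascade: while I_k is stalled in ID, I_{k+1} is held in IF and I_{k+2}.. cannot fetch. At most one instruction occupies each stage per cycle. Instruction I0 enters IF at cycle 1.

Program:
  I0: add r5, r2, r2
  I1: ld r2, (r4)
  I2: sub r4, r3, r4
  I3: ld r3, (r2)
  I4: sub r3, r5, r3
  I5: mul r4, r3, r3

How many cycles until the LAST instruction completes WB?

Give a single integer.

Answer: 15

Derivation:
I0 add r5 <- r2,r2: IF@1 ID@2 stall=0 (-) EX@3 MEM@4 WB@5
I1 ld r2 <- r4: IF@2 ID@3 stall=0 (-) EX@4 MEM@5 WB@6
I2 sub r4 <- r3,r4: IF@3 ID@4 stall=0 (-) EX@5 MEM@6 WB@7
I3 ld r3 <- r2: IF@4 ID@5 stall=1 (RAW on I1.r2 (WB@6)) EX@7 MEM@8 WB@9
I4 sub r3 <- r5,r3: IF@5 ID@7 stall=2 (RAW on I3.r3 (WB@9)) EX@10 MEM@11 WB@12
I5 mul r4 <- r3,r3: IF@7 ID@10 stall=2 (RAW on I4.r3 (WB@12)) EX@13 MEM@14 WB@15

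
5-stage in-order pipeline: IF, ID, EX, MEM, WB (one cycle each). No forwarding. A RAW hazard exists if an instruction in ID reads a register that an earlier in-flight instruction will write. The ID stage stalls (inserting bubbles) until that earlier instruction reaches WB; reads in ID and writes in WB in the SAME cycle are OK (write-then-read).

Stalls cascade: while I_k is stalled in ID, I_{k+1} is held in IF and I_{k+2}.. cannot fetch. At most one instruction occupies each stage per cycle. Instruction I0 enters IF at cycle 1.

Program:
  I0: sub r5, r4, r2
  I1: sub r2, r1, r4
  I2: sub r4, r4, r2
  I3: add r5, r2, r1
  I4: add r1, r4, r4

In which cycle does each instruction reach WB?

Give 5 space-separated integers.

I0 sub r5 <- r4,r2: IF@1 ID@2 stall=0 (-) EX@3 MEM@4 WB@5
I1 sub r2 <- r1,r4: IF@2 ID@3 stall=0 (-) EX@4 MEM@5 WB@6
I2 sub r4 <- r4,r2: IF@3 ID@4 stall=2 (RAW on I1.r2 (WB@6)) EX@7 MEM@8 WB@9
I3 add r5 <- r2,r1: IF@4 ID@7 stall=0 (-) EX@8 MEM@9 WB@10
I4 add r1 <- r4,r4: IF@7 ID@8 stall=1 (RAW on I2.r4 (WB@9)) EX@10 MEM@11 WB@12

Answer: 5 6 9 10 12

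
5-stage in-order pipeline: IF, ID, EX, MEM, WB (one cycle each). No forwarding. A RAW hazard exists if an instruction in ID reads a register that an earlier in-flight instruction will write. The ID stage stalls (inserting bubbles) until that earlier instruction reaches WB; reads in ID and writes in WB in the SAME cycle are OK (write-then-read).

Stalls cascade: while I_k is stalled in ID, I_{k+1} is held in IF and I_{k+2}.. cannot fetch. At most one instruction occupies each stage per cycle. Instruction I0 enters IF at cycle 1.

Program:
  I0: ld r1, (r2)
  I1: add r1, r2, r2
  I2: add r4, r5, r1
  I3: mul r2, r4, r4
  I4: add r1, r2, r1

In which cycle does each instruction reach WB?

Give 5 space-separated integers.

I0 ld r1 <- r2: IF@1 ID@2 stall=0 (-) EX@3 MEM@4 WB@5
I1 add r1 <- r2,r2: IF@2 ID@3 stall=0 (-) EX@4 MEM@5 WB@6
I2 add r4 <- r5,r1: IF@3 ID@4 stall=2 (RAW on I1.r1 (WB@6)) EX@7 MEM@8 WB@9
I3 mul r2 <- r4,r4: IF@4 ID@7 stall=2 (RAW on I2.r4 (WB@9)) EX@10 MEM@11 WB@12
I4 add r1 <- r2,r1: IF@7 ID@10 stall=2 (RAW on I3.r2 (WB@12)) EX@13 MEM@14 WB@15

Answer: 5 6 9 12 15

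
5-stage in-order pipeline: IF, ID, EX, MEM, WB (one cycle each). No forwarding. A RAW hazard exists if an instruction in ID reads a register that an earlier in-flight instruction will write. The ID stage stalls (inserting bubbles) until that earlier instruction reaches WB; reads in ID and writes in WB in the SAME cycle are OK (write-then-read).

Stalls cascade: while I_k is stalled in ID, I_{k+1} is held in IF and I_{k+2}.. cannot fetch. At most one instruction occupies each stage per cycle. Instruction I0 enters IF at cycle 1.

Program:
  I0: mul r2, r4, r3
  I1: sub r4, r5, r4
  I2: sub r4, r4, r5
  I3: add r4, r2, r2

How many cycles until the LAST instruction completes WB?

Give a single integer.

Answer: 10

Derivation:
I0 mul r2 <- r4,r3: IF@1 ID@2 stall=0 (-) EX@3 MEM@4 WB@5
I1 sub r4 <- r5,r4: IF@2 ID@3 stall=0 (-) EX@4 MEM@5 WB@6
I2 sub r4 <- r4,r5: IF@3 ID@4 stall=2 (RAW on I1.r4 (WB@6)) EX@7 MEM@8 WB@9
I3 add r4 <- r2,r2: IF@4 ID@7 stall=0 (-) EX@8 MEM@9 WB@10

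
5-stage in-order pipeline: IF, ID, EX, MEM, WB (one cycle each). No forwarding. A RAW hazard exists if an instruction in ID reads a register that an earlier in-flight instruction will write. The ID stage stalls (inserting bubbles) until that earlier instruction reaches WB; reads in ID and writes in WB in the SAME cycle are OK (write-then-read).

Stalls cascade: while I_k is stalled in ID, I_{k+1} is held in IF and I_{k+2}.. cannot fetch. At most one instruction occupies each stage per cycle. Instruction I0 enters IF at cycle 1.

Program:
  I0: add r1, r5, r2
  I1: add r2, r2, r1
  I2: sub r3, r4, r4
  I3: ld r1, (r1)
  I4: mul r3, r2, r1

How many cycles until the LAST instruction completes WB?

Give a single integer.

Answer: 13

Derivation:
I0 add r1 <- r5,r2: IF@1 ID@2 stall=0 (-) EX@3 MEM@4 WB@5
I1 add r2 <- r2,r1: IF@2 ID@3 stall=2 (RAW on I0.r1 (WB@5)) EX@6 MEM@7 WB@8
I2 sub r3 <- r4,r4: IF@3 ID@6 stall=0 (-) EX@7 MEM@8 WB@9
I3 ld r1 <- r1: IF@6 ID@7 stall=0 (-) EX@8 MEM@9 WB@10
I4 mul r3 <- r2,r1: IF@7 ID@8 stall=2 (RAW on I3.r1 (WB@10)) EX@11 MEM@12 WB@13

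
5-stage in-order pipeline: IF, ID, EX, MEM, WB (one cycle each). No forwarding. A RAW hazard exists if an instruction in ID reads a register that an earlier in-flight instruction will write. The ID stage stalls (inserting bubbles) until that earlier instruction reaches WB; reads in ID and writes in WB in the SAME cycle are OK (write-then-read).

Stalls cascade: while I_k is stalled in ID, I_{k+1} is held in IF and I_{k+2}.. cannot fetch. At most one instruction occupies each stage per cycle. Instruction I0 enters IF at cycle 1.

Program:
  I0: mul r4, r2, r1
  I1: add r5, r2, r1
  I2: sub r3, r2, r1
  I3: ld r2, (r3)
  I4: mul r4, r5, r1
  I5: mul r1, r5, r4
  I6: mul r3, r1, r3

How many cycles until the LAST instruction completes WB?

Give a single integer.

Answer: 17

Derivation:
I0 mul r4 <- r2,r1: IF@1 ID@2 stall=0 (-) EX@3 MEM@4 WB@5
I1 add r5 <- r2,r1: IF@2 ID@3 stall=0 (-) EX@4 MEM@5 WB@6
I2 sub r3 <- r2,r1: IF@3 ID@4 stall=0 (-) EX@5 MEM@6 WB@7
I3 ld r2 <- r3: IF@4 ID@5 stall=2 (RAW on I2.r3 (WB@7)) EX@8 MEM@9 WB@10
I4 mul r4 <- r5,r1: IF@5 ID@8 stall=0 (-) EX@9 MEM@10 WB@11
I5 mul r1 <- r5,r4: IF@8 ID@9 stall=2 (RAW on I4.r4 (WB@11)) EX@12 MEM@13 WB@14
I6 mul r3 <- r1,r3: IF@9 ID@12 stall=2 (RAW on I5.r1 (WB@14)) EX@15 MEM@16 WB@17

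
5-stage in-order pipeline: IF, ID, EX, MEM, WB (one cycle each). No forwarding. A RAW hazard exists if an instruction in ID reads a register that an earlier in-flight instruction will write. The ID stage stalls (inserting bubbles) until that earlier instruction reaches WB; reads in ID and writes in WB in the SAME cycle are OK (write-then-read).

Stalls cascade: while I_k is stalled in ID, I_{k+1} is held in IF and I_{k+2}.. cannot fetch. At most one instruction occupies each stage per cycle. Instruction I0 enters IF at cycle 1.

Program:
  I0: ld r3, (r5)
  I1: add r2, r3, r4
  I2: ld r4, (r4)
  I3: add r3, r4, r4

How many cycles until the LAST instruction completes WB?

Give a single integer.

Answer: 12

Derivation:
I0 ld r3 <- r5: IF@1 ID@2 stall=0 (-) EX@3 MEM@4 WB@5
I1 add r2 <- r3,r4: IF@2 ID@3 stall=2 (RAW on I0.r3 (WB@5)) EX@6 MEM@7 WB@8
I2 ld r4 <- r4: IF@3 ID@6 stall=0 (-) EX@7 MEM@8 WB@9
I3 add r3 <- r4,r4: IF@6 ID@7 stall=2 (RAW on I2.r4 (WB@9)) EX@10 MEM@11 WB@12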